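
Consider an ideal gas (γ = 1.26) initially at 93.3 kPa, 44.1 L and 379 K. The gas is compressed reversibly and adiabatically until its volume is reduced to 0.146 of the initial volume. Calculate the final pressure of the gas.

Adiabatic: TV^(γ−1) = const ⇒ T₂ = 379×(6.85)^0.260 = 625 K; PV^γ = const ⇒ P₂ = 1050 kPa.

1050 kPa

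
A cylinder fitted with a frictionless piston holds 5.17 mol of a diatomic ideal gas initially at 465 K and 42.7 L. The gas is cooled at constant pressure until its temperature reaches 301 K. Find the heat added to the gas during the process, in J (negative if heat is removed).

P₁ = nRT₁/V₁ = 5.17×8.314×465/42.7 = 468 kPa.
Isobaric: P stays 468 kPa; V/T = const ⇒ T₂ = 301 K, V₂ = 27.6 L.
W = PΔV = 468×(27.6−42.7) kPa·L = -7050 J.
ΔU = nCvΔT = 5.17×20.8×(301−465) = -17600 J.
Q = ΔU + W = nCpΔT = -24700 J.

-24700 J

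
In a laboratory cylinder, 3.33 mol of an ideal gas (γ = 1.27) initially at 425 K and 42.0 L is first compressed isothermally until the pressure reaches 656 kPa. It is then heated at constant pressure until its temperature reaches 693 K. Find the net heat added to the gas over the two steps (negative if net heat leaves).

P₁ = nRT₁/V₁ = 3.33×8.314×425/42.0 = 280 kPa.
Step 1 — Isothermal: T stays 425 K; PV = const ⇒ V₂ = 17.9 L, P₂ = 656 kPa.
ΔU = 0 (ideal gas, T constant).
W = nRT ln(V₂/V₁) = 3.33×8.314×425×ln(0.427) = -10000 J.
Q = ΔU + W = -10000 J.
State after step 1: P = 656 kPa, V = 17.9 L, T = 425 K.
Step 2 — Isobaric: P stays 656 kPa; V/T = const ⇒ T₂ = 693 K, V₂ = 29.2 L.
W = PΔV = 656×(29.2−17.9) kPa·L = 7420 J.
ΔU = nCvΔT = 3.33×30.8×(693−425) = 27500 J.
Q = ΔU + W = nCpΔT = 34900 J.
Net over both steps: W = -2590 J, Q = 24900 J, ΔU = 27500 J.

24900 J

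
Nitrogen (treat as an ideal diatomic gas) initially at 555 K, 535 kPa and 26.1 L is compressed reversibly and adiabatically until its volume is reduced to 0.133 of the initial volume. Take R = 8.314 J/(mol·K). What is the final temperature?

Adiabatic: TV^(γ−1) = const ⇒ T₂ = 555×(7.52)^0.400 = 1240 K; PV^γ = const ⇒ P₂ = 9010 kPa.

1240 K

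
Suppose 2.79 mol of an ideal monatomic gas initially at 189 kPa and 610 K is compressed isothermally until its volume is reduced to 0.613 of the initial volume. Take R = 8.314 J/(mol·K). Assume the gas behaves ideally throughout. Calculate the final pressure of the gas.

308 kPa

V₁ = nRT₁/P₁ = 2.79×8.314×610/189 = 74.9 L.
Isothermal: T stays 610 K; PV = const ⇒ V₂ = 45.9 L, P₂ = 308 kPa.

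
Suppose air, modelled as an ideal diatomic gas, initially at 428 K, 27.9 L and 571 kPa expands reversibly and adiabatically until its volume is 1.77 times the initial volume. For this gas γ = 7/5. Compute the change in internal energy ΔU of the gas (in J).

-8130 J

n = P₁V₁/(RT₁) = 571×27.9/(8.314×428) = 4.48 mol.
Adiabatic: TV^(γ−1) = const ⇒ T₂ = 428×(0.565)^0.400 = 341 K; PV^γ = const ⇒ P₂ = 257 kPa.
For an ideal gas ΔU = nCvΔT with Cv = (5/2)R = 20.8 J/(mol·K).
ΔU = 4.48×20.8×(341−428) = -8130 J.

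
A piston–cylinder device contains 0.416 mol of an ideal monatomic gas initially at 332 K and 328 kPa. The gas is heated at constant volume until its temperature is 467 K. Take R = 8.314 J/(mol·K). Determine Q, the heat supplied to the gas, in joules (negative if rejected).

700 J

V₁ = nRT₁/P₁ = 0.416×8.314×332/328 = 3.50 L.
Isochoric: V stays 3.50 L; P/T = const ⇒ T₂ = 467 K, P₂ = 461 kPa.
W = 0 (no volume change).
ΔU = nCvΔT = 0.416×12.5×(467−332) = 700 J.
Q = ΔU = 700 J.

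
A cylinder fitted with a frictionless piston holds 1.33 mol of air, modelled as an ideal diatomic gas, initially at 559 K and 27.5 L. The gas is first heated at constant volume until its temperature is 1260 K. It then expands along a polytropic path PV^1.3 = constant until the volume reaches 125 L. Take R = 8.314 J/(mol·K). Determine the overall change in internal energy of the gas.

6660 J

P₁ = nRT₁/V₁ = 1.33×8.314×559/27.5 = 225 kPa.
Step 1 — Isochoric: V stays 27.5 L; P/T = const ⇒ T₂ = 1260 K, P₂ = 507 kPa.
W = 0 (no volume change).
ΔU = nCvΔT = 1.33×20.8×(1260−559) = 19400 J.
Q = ΔU = 19400 J.
State after step 1: P = 507 kPa, V = 27.5 L, T = 1260 K.
Step 2 — Polytropic n=1.3: T₂ = T₁(V₁/V₂)^(n−1) = 1260×(0.220)^0.30 = 800 K; P₂ = P₁(V₁/V₂)^n = 70.8 kPa.
W = (P₁V₁−P₂V₂)/(n−1) = (507×27.5−70.8×125)/0.30 = 17000 J.
ΔU = nCvΔT = 1.33×20.8×(800−1260) = -12700 J.
Q = ΔU + W = 4240 J.
Net over both steps: W = 17000 J, Q = 23600 J, ΔU = 6660 J.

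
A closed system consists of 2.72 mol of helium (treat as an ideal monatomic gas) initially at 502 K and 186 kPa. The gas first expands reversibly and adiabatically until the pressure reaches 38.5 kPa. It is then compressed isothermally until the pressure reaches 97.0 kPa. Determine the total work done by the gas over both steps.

V₁ = nRT₁/P₁ = 2.72×8.314×502/186 = 61.0 L.
Step 1 — Adiabatic: T₂/T₁ = (P₂/P₁)^((γ−1)/γ) ⇒ T₂ = 502×(0.207)^0.400 = 267 K; V₂ = 157 L.
ΔU = nCvΔT = 2.72×12.5×(267−502) = -7960 J.
Q = 0 for an adiabatic process, so W = −ΔU = 7960 J.
State after step 1: P = 38.5 kPa, V = 157 L, T = 267 K.
Step 2 — Isothermal: T stays 267 K; PV = const ⇒ V₂ = 62.3 L, P₂ = 97.0 kPa.
ΔU = 0 (ideal gas, T constant).
W = nRT ln(V₂/V₁) = 2.72×8.314×267×ln(0.397) = -5590 J.
Q = ΔU + W = -5590 J.
Net over both steps: W = 2370 J, Q = -5590 J, ΔU = -7960 J.

2370 J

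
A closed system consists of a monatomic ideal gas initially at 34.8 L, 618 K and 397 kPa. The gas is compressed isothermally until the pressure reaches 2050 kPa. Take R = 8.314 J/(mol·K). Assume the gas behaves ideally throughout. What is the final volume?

6.74 L

Isothermal: T stays 618 K; PV = const ⇒ V₂ = 6.74 L, P₂ = 2050 kPa.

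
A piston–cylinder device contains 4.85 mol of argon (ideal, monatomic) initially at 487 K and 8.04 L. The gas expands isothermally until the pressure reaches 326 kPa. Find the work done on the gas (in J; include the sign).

-39500 J

P₁ = nRT₁/V₁ = 4.85×8.314×487/8.04 = 2440 kPa.
Isothermal: T stays 487 K; PV = const ⇒ V₂ = 60.2 L, P₂ = 326 kPa.
W = nRT ln(V₂/V₁) = 4.85×8.314×487×ln(7.49) = 39500 J.
Work done on the gas = −W_by = -39500 J.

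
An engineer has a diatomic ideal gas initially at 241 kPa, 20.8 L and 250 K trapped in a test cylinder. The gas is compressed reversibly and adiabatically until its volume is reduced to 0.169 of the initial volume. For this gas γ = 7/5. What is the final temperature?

Adiabatic: TV^(γ−1) = const ⇒ T₂ = 250×(5.92)^0.400 = 509 K; PV^γ = const ⇒ P₂ = 2900 kPa.

509 K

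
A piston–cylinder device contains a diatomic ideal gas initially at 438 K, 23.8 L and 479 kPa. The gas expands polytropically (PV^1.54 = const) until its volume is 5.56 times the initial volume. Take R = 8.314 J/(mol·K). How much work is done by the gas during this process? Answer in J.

12800 J

n = P₁V₁/(RT₁) = 479×23.8/(8.314×438) = 3.13 mol.
Polytropic n=1.54: T₂ = T₁(V₁/V₂)^(n−1) = 438×(0.180)^0.54 = 173 K; P₂ = P₁(V₁/V₂)^n = 34.1 kPa.
W = (P₁V₁−P₂V₂)/(n−1) = (479×23.8−34.1×132)/0.54 = 12800 J.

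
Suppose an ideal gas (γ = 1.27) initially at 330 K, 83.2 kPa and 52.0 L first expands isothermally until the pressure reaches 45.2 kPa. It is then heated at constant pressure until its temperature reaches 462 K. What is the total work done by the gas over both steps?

4370 J

n = P₁V₁/(RT₁) = 83.2×52.0/(8.314×330) = 1.58 mol.
Step 1 — Isothermal: T stays 330 K; PV = const ⇒ V₂ = 95.7 L, P₂ = 45.2 kPa.
ΔU = 0 (ideal gas, T constant).
W = nRT ln(V₂/V₁) = 1.58×8.314×330×ln(1.84) = 2640 J.
Q = ΔU + W = 2640 J.
State after step 1: P = 45.2 kPa, V = 95.7 L, T = 330 K.
Step 2 — Isobaric: P stays 45.2 kPa; V/T = const ⇒ T₂ = 462 K, V₂ = 134 L.
W = PΔV = 45.2×(134−95.7) kPa·L = 1730 J.
ΔU = nCvΔT = 1.58×30.8×(462−330) = 6410 J.
Q = ΔU + W = nCpΔT = 8140 J.
Net over both steps: W = 4370 J, Q = 10800 J, ΔU = 6410 J.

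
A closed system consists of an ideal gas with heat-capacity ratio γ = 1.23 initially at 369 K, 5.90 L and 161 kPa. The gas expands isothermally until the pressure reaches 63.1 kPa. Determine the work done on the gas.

n = P₁V₁/(RT₁) = 161×5.90/(8.314×369) = 0.310 mol.
Isothermal: T stays 369 K; PV = const ⇒ V₂ = 15.1 L, P₂ = 63.1 kPa.
W = nRT ln(V₂/V₁) = 0.310×8.314×369×ln(2.55) = 890 J.
Work done on the gas = −W_by = -890 J.

-890 J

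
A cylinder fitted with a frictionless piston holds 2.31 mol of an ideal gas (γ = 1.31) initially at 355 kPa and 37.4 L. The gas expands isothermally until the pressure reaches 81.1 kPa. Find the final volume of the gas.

164 L

T₁ = P₁V₁/(nR) = 355×37.4/(2.31×8.314) = 691 K.
Isothermal: T stays 691 K; PV = const ⇒ V₂ = 164 L, P₂ = 81.1 kPa.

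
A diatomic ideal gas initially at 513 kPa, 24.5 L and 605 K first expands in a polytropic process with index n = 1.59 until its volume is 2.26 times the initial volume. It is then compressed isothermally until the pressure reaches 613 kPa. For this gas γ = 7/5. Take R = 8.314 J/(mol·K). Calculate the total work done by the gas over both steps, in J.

-3320 J

n = P₁V₁/(RT₁) = 513×24.5/(8.314×605) = 2.50 mol.
Step 1 — Polytropic n=1.59: T₂ = T₁(V₁/V₂)^(n−1) = 605×(0.442)^0.59 = 374 K; P₂ = P₁(V₁/V₂)^n = 140 kPa.
W = (P₁V₁−P₂V₂)/(n−1) = (513×24.5−140×55.4)/0.59 = 8130 J.
ΔU = nCvΔT = 2.50×20.8×(374−605) = -12000 J.
Q = ΔU + W = -3860 J.
State after step 1: P = 140 kPa, V = 55.4 L, T = 374 K.
Step 2 — Isothermal: T stays 374 K; PV = const ⇒ V₂ = 12.7 L, P₂ = 613 kPa.
ΔU = 0 (ideal gas, T constant).
W = nRT ln(V₂/V₁) = 2.50×8.314×374×ln(0.229) = -11500 J.
Q = ΔU + W = -11500 J.
Net over both steps: W = -3320 J, Q = -15300 J, ΔU = -12000 J.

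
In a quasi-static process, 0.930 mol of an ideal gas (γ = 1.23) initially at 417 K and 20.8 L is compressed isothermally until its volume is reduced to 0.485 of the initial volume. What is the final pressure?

320 kPa

P₁ = nRT₁/V₁ = 0.930×8.314×417/20.8 = 155 kPa.
Isothermal: T stays 417 K; PV = const ⇒ V₂ = 10.1 L, P₂ = 320 kPa.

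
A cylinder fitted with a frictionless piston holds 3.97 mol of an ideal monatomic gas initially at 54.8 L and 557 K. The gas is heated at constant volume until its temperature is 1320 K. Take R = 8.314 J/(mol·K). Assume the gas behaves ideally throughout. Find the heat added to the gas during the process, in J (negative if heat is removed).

P₁ = nRT₁/V₁ = 3.97×8.314×557/54.8 = 335 kPa.
Isochoric: V stays 54.8 L; P/T = const ⇒ T₂ = 1320 K, P₂ = 795 kPa.
W = 0 (no volume change).
ΔU = nCvΔT = 3.97×12.5×(1320−557) = 37800 J.
Q = ΔU = 37800 J.

37800 J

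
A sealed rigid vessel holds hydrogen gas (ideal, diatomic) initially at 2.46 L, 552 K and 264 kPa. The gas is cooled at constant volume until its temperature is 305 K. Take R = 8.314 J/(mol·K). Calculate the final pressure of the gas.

Isochoric: V stays 2.46 L; P/T = const ⇒ T₂ = 305 K, P₂ = 146 kPa.

146 kPa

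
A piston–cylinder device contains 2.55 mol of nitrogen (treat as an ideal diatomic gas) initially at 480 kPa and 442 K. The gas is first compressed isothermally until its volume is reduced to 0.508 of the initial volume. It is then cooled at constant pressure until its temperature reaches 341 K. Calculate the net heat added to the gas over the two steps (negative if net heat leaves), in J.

-13800 J

V₁ = nRT₁/P₁ = 2.55×8.314×442/480 = 19.5 L.
Step 1 — Isothermal: T stays 442 K; PV = const ⇒ V₂ = 9.92 L, P₂ = 945 kPa.
ΔU = 0 (ideal gas, T constant).
W = nRT ln(V₂/V₁) = 2.55×8.314×442×ln(0.508) = -6350 J.
Q = ΔU + W = -6350 J.
State after step 1: P = 945 kPa, V = 9.92 L, T = 442 K.
Step 2 — Isobaric: P stays 945 kPa; V/T = const ⇒ T₂ = 341 K, V₂ = 7.65 L.
W = PΔV = 945×(7.65−9.92) kPa·L = -2140 J.
ΔU = nCvΔT = 2.55×20.8×(341−442) = -5350 J.
Q = ΔU + W = nCpΔT = -7490 J.
Net over both steps: W = -8490 J, Q = -13800 J, ΔU = -5350 J.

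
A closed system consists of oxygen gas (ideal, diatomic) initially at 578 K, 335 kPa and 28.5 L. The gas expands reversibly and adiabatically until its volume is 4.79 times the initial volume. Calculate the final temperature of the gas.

309 K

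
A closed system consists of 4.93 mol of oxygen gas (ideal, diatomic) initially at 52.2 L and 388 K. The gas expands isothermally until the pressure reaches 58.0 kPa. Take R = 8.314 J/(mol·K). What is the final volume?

P₁ = nRT₁/V₁ = 4.93×8.314×388/52.2 = 305 kPa.
Isothermal: T stays 388 K; PV = const ⇒ V₂ = 274 L, P₂ = 58.0 kPa.

274 L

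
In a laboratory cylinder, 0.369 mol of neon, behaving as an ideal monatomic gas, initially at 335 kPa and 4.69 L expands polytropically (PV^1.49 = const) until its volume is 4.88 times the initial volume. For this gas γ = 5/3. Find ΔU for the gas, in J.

-1270 J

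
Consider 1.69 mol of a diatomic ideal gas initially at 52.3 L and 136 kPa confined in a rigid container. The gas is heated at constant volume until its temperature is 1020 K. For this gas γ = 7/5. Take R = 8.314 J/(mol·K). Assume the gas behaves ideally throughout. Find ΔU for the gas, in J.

T₁ = P₁V₁/(nR) = 136×52.3/(1.69×8.314) = 506 K.
Isochoric: V stays 52.3 L; P/T = const ⇒ T₂ = 1020 K, P₂ = 274 kPa.
For an ideal gas ΔU = nCvΔT with Cv = (5/2)R = 20.8 J/(mol·K).
ΔU = 1.69×20.8×(1020−506) = 18000 J.

18000 J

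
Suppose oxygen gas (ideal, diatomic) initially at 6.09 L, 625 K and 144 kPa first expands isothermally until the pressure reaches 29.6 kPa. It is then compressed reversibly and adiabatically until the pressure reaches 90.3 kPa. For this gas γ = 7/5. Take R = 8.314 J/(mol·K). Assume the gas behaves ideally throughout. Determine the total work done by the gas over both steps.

565 J

n = P₁V₁/(RT₁) = 144×6.09/(8.314×625) = 0.169 mol.
Step 1 — Isothermal: T stays 625 K; PV = const ⇒ V₂ = 29.6 L, P₂ = 29.6 kPa.
ΔU = 0 (ideal gas, T constant).
W = nRT ln(V₂/V₁) = 0.169×8.314×625×ln(4.86) = 1390 J.
Q = ΔU + W = 1390 J.
State after step 1: P = 29.6 kPa, V = 29.6 L, T = 625 K.
Step 2 — Adiabatic: T₂/T₁ = (P₂/P₁)^((γ−1)/γ) ⇒ T₂ = 625×(3.05)^0.286 = 860 K; V₂ = 13.4 L.
ΔU = nCvΔT = 0.169×20.8×(860−625) = 823 J.
Q = 0 for an adiabatic process, so W = −ΔU = -823 J.
Net over both steps: W = 565 J, Q = 1390 J, ΔU = 823 J.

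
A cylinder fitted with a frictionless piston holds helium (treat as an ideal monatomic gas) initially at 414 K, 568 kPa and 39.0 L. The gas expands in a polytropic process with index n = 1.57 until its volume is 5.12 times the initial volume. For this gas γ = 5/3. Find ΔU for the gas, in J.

-20100 J

n = P₁V₁/(RT₁) = 568×39.0/(8.314×414) = 6.44 mol.
Polytropic n=1.57: T₂ = T₁(V₁/V₂)^(n−1) = 414×(0.195)^0.57 = 163 K; P₂ = P₁(V₁/V₂)^n = 43.7 kPa.
For an ideal gas ΔU = nCvΔT with Cv = (3/2)R = 12.5 J/(mol·K).
ΔU = 6.44×12.5×(163−414) = -20100 J.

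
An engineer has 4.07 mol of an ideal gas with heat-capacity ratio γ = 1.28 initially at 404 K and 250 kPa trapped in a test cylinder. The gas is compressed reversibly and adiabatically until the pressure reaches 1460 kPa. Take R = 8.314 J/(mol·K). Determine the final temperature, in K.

V₁ = nRT₁/P₁ = 4.07×8.314×404/250 = 54.7 L.
Adiabatic: T₂/T₁ = (P₂/P₁)^((γ−1)/γ) ⇒ T₂ = 404×(5.84)^0.219 = 594 K; V₂ = 13.8 L.

594 K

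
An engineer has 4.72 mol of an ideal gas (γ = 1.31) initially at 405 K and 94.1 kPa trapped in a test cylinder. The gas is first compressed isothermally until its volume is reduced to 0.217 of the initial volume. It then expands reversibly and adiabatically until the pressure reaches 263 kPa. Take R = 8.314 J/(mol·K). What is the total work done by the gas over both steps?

-18600 J

V₁ = nRT₁/P₁ = 4.72×8.314×405/94.1 = 169 L.
Step 1 — Isothermal: T stays 405 K; PV = const ⇒ V₂ = 36.7 L, P₂ = 434 kPa.
ΔU = 0 (ideal gas, T constant).
W = nRT ln(V₂/V₁) = 4.72×8.314×405×ln(0.217) = -24300 J.
Q = ΔU + W = -24300 J.
State after step 1: P = 434 kPa, V = 36.7 L, T = 405 K.
Step 2 — Adiabatic: T₂/T₁ = (P₂/P₁)^((γ−1)/γ) ⇒ T₂ = 405×(0.606)^0.237 = 360 K; V₂ = 53.7 L.
ΔU = nCvΔT = 4.72×26.8×(360−405) = -5720 J.
Q = 0 for an adiabatic process, so W = −ΔU = 5720 J.
Net over both steps: W = -18600 J, Q = -24300 J, ΔU = -5720 J.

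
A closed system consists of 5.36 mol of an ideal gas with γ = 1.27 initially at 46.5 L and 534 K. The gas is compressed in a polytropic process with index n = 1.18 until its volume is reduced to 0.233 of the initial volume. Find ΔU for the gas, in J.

P₁ = nRT₁/V₁ = 5.36×8.314×534/46.5 = 512 kPa.
Polytropic n=1.18: T₂ = T₁(V₁/V₂)^(n−1) = 534×(4.29)^0.18 = 694 K; P₂ = P₁(V₁/V₂)^n = 2850 kPa.
For an ideal gas ΔU = nCvΔT with Cv = R/(γ−1) = 30.8 J/(mol·K).
ΔU = 5.36×30.8×(694−534) = 26400 J.

26400 J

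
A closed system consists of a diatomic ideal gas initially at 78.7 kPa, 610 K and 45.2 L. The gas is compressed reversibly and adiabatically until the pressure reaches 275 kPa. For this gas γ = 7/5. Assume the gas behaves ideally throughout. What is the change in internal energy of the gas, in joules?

n = P₁V₁/(RT₁) = 78.7×45.2/(8.314×610) = 0.701 mol.
Adiabatic: T₂/T₁ = (P₂/P₁)^((γ−1)/γ) ⇒ T₂ = 610×(3.49)^0.286 = 872 K; V₂ = 18.5 L.
For an ideal gas ΔU = nCvΔT with Cv = (5/2)R = 20.8 J/(mol·K).
ΔU = 0.701×20.8×(872−610) = 3820 J.

3820 J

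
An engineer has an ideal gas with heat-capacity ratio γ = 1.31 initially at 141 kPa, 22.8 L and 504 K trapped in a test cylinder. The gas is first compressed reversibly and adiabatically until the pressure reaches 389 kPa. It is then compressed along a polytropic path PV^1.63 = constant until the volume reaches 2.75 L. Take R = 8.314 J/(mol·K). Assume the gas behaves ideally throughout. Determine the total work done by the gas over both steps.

-11400 J

n = P₁V₁/(RT₁) = 141×22.8/(8.314×504) = 0.767 mol.
Step 1 — Adiabatic: T₂/T₁ = (P₂/P₁)^((γ−1)/γ) ⇒ T₂ = 504×(2.76)^0.237 = 641 K; V₂ = 10.5 L.
ΔU = nCvΔT = 0.767×26.8×(641−504) = 2810 J.
Q = 0 for an adiabatic process, so W = −ΔU = -2810 J.
State after step 1: P = 389 kPa, V = 10.5 L, T = 641 K.
Step 2 — Polytropic n=1.63: T₂ = T₁(V₁/V₂)^(n−1) = 641×(3.82)^0.63 = 1490 K; P₂ = P₁(V₁/V₂)^n = 3460 kPa.
W = (P₁V₁−P₂V₂)/(n−1) = (389×10.5−3460×2.75)/0.63 = -8610 J.
ΔU = nCvΔT = 0.767×26.8×(1490−641) = 17500 J.
Q = ΔU + W = 8890 J.
Net over both steps: W = -11400 J, Q = 8890 J, ΔU = 20300 J.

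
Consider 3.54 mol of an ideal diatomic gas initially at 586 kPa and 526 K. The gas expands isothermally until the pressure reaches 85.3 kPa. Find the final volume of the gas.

V₁ = nRT₁/P₁ = 3.54×8.314×526/586 = 26.4 L.
Isothermal: T stays 526 K; PV = const ⇒ V₂ = 181 L, P₂ = 85.3 kPa.

181 L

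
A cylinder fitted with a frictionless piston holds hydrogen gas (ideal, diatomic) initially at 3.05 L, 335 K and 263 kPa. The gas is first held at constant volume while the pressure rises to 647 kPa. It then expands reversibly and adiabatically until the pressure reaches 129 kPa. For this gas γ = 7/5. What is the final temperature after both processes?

n = P₁V₁/(RT₁) = 263×3.05/(8.314×335) = 0.288 mol.
Step 1 — Isochoric: V stays 3.05 L; P/T = const ⇒ T₂ = 824 K, P₂ = 647 kPa.
W = 0 (no volume change).
ΔU = nCvΔT = 0.288×20.8×(824−335) = 2930 J.
Q = ΔU = 2930 J.
State after step 1: P = 647 kPa, V = 3.05 L, T = 824 K.
Step 2 — Adiabatic: T₂/T₁ = (P₂/P₁)^((γ−1)/γ) ⇒ T₂ = 824×(0.199)^0.286 = 520 K; V₂ = 9.65 L.
ΔU = nCvΔT = 0.288×20.8×(520−824) = -1820 J.
Q = 0 for an adiabatic process, so W = −ΔU = 1820 J.
Net over both steps: W = 1820 J, Q = 2930 J, ΔU = 1110 J.

520 K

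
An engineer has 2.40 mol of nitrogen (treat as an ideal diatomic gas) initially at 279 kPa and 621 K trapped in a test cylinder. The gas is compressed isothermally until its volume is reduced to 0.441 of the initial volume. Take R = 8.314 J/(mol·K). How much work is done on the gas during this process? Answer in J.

10100 J

V₁ = nRT₁/P₁ = 2.40×8.314×621/279 = 44.4 L.
Isothermal: T stays 621 K; PV = const ⇒ V₂ = 19.6 L, P₂ = 633 kPa.
W = nRT ln(V₂/V₁) = 2.40×8.314×621×ln(0.441) = -10100 J.
Work done on the gas = −W_by = 10100 J.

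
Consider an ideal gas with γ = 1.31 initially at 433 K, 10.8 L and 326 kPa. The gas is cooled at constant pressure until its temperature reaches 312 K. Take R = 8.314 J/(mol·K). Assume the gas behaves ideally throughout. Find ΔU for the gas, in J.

-3170 J

n = P₁V₁/(RT₁) = 326×10.8/(8.314×433) = 0.978 mol.
Isobaric: P stays 326 kPa; V/T = const ⇒ T₂ = 312 K, V₂ = 7.78 L.
For an ideal gas ΔU = nCvΔT with Cv = R/(γ−1) = 26.8 J/(mol·K).
ΔU = 0.978×26.8×(312−433) = -3170 J.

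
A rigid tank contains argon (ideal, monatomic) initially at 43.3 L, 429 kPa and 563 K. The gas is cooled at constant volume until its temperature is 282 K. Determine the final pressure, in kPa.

Isochoric: V stays 43.3 L; P/T = const ⇒ T₂ = 282 K, P₂ = 215 kPa.

215 kPa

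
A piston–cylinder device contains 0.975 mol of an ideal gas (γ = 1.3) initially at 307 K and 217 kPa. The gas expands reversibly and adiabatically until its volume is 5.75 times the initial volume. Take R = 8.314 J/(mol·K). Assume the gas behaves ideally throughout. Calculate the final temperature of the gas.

V₁ = nRT₁/P₁ = 0.975×8.314×307/217 = 11.5 L.
Adiabatic: TV^(γ−1) = const ⇒ T₂ = 307×(0.174)^0.300 = 182 K; PV^γ = const ⇒ P₂ = 22.3 kPa.

182 K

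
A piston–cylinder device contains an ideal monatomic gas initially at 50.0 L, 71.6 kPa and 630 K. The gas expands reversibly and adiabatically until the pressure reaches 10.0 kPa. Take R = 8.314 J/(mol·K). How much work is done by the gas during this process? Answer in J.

2930 J

n = P₁V₁/(RT₁) = 71.6×50.0/(8.314×630) = 0.683 mol.
Adiabatic: T₂/T₁ = (P₂/P₁)^((γ−1)/γ) ⇒ T₂ = 630×(0.140)^0.400 = 287 K; V₂ = 163 L.
ΔU = nCvΔT = 0.683×12.5×(287−630) = -2930 J.
Q = 0 for an adiabatic process, so W = −ΔU = 2930 J.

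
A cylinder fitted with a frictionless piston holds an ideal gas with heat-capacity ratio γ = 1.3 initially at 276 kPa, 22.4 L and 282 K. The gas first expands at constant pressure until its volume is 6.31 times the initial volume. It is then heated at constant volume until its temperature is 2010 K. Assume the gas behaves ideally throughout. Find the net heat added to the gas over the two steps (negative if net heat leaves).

n = P₁V₁/(RT₁) = 276×22.4/(8.314×282) = 2.64 mol.
Step 1 — Isobaric: P stays 276 kPa; V/T = const ⇒ T₂ = 1780 K, V₂ = 141 L.
W = PΔV = 276×(141−22.4) kPa·L = 32800 J.
ΔU = nCvΔT = 2.64×27.7×(1780−282) = 109000 J.
Q = ΔU + W = nCpΔT = 142000 J.
State after step 1: P = 276 kPa, V = 141 L, T = 1780 K.
Step 2 — Isochoric: V stays 141 L; P/T = const ⇒ T₂ = 2010 K, P₂ = 312 kPa.
W = 0 (no volume change).
ΔU = nCvΔT = 2.64×27.7×(2010−1780) = 16900 J.
Q = ΔU = 16900 J.
Net over both steps: W = 32800 J, Q = 159000 J, ΔU = 126000 J.

159000 J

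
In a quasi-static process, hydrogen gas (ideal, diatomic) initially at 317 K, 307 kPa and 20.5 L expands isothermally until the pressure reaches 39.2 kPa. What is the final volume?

Isothermal: T stays 317 K; PV = const ⇒ V₂ = 161 L, P₂ = 39.2 kPa.

161 L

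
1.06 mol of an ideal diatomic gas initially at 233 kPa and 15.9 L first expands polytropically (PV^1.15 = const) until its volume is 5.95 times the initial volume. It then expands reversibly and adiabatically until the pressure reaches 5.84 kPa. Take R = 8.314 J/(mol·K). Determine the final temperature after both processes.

202 K

T₁ = P₁V₁/(nR) = 233×15.9/(1.06×8.314) = 420 K.
Step 1 — Polytropic n=1.15: T₂ = T₁(V₁/V₂)^(n−1) = 420×(0.168)^0.15 = 322 K; P₂ = P₁(V₁/V₂)^n = 30.0 kPa.
W = (P₁V₁−P₂V₂)/(n−1) = (233×15.9−30.0×94.6)/0.15 = 5800 J.
ΔU = nCvΔT = 1.06×20.8×(322−420) = -2170 J.
Q = ΔU + W = 3620 J.
State after step 1: P = 30.0 kPa, V = 94.6 L, T = 322 K.
Step 2 — Adiabatic: T₂/T₁ = (P₂/P₁)^((γ−1)/γ) ⇒ T₂ = 322×(0.195)^0.286 = 202 K; V₂ = 304 L.
ΔU = nCvΔT = 1.06×20.8×(202−322) = -2650 J.
Q = 0 for an adiabatic process, so W = −ΔU = 2650 J.
Net over both steps: W = 8440 J, Q = 3620 J, ΔU = -4820 J.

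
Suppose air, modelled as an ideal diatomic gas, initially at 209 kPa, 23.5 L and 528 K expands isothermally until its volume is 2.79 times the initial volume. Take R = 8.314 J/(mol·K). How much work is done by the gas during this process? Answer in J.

5040 J

n = P₁V₁/(RT₁) = 209×23.5/(8.314×528) = 1.12 mol.
Isothermal: T stays 528 K; PV = const ⇒ V₂ = 65.6 L, P₂ = 74.9 kPa.
W = nRT ln(V₂/V₁) = 1.12×8.314×528×ln(2.79) = 5040 J.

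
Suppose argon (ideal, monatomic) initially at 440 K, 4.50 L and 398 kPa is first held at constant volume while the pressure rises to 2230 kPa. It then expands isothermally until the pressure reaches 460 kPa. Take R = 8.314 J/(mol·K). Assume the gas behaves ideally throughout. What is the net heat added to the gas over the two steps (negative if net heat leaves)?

28200 J

n = P₁V₁/(RT₁) = 398×4.50/(8.314×440) = 0.490 mol.
Step 1 — Isochoric: V stays 4.50 L; P/T = const ⇒ T₂ = 2470 K, P₂ = 2230 kPa.
W = 0 (no volume change).
ΔU = nCvΔT = 0.490×12.5×(2470−440) = 12400 J.
Q = ΔU = 12400 J.
State after step 1: P = 2230 kPa, V = 4.50 L, T = 2470 K.
Step 2 — Isothermal: T stays 2470 K; PV = const ⇒ V₂ = 21.8 L, P₂ = 460 kPa.
ΔU = 0 (ideal gas, T constant).
W = nRT ln(V₂/V₁) = 0.490×8.314×2470×ln(4.85) = 15800 J.
Q = ΔU + W = 15800 J.
Net over both steps: W = 15800 J, Q = 28200 J, ΔU = 12400 J.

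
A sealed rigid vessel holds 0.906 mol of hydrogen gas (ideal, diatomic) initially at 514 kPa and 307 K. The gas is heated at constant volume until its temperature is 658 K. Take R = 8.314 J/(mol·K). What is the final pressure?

V₁ = nRT₁/P₁ = 0.906×8.314×307/514 = 4.50 L.
Isochoric: V stays 4.50 L; P/T = const ⇒ T₂ = 658 K, P₂ = 1100 kPa.

1100 kPa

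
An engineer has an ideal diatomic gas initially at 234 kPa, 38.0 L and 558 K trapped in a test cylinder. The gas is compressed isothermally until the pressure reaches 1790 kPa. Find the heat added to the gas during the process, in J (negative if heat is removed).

n = P₁V₁/(RT₁) = 234×38.0/(8.314×558) = 1.92 mol.
Isothermal: T stays 558 K; PV = const ⇒ V₂ = 4.97 L, P₂ = 1790 kPa.
ΔU = 0 (ideal gas, T constant).
W = nRT ln(V₂/V₁) = 1.92×8.314×558×ln(0.131) = -18100 J.
Q = ΔU + W = -18100 J.

-18100 J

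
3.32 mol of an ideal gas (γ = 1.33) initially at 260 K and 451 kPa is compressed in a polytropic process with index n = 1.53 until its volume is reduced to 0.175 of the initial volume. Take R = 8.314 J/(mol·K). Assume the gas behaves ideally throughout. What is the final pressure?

V₁ = nRT₁/P₁ = 3.32×8.314×260/451 = 15.9 L.
Polytropic n=1.53: T₂ = T₁(V₁/V₂)^(n−1) = 260×(5.71)^0.53 = 655 K; P₂ = P₁(V₁/V₂)^n = 6490 kPa.

6490 kPa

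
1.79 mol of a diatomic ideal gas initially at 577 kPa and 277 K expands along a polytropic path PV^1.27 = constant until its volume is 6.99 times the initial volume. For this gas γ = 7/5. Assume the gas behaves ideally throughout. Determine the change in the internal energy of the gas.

V₁ = nRT₁/P₁ = 1.79×8.314×277/577 = 7.14 L.
Polytropic n=1.27: T₂ = T₁(V₁/V₂)^(n−1) = 277×(0.143)^0.27 = 164 K; P₂ = P₁(V₁/V₂)^n = 48.8 kPa.
For an ideal gas ΔU = nCvΔT with Cv = (5/2)R = 20.8 J/(mol·K).
ΔU = 1.79×20.8×(164−277) = -4210 J.

-4210 J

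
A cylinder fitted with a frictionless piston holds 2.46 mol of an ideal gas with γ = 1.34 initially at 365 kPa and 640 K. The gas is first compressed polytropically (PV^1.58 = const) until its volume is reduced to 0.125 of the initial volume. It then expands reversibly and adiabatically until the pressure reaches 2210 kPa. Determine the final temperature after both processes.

V₁ = nRT₁/P₁ = 2.46×8.314×640/365 = 35.9 L.
Step 1 — Polytropic n=1.58: T₂ = T₁(V₁/V₂)^(n−1) = 640×(8.00)^0.58 = 2140 K; P₂ = P₁(V₁/V₂)^n = 9750 kPa.
W = (P₁V₁−P₂V₂)/(n−1) = (365×35.9−9750×4.48)/0.58 = -52800 J.
ΔU = nCvΔT = 2.46×24.5×(2140−640) = 90100 J.
Q = ΔU + W = 37300 J.
State after step 1: P = 9750 kPa, V = 4.48 L, T = 2140 K.
Step 2 — Adiabatic: T₂/T₁ = (P₂/P₁)^((γ−1)/γ) ⇒ T₂ = 2140×(0.227)^0.254 = 1470 K; V₂ = 13.6 L.
ΔU = nCvΔT = 2.46×24.5×(1470−2140) = -40400 J.
Q = 0 for an adiabatic process, so W = −ΔU = 40400 J.
Net over both steps: W = -12500 J, Q = 37300 J, ΔU = 49700 J.

1470 K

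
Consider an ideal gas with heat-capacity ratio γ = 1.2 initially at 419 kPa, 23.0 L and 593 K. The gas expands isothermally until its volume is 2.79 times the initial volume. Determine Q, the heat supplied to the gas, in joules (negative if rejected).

9890 J

n = P₁V₁/(RT₁) = 419×23.0/(8.314×593) = 1.95 mol.
Isothermal: T stays 593 K; PV = const ⇒ V₂ = 64.2 L, P₂ = 150 kPa.
ΔU = 0 (ideal gas, T constant).
W = nRT ln(V₂/V₁) = 1.95×8.314×593×ln(2.79) = 9890 J.
Q = ΔU + W = 9890 J.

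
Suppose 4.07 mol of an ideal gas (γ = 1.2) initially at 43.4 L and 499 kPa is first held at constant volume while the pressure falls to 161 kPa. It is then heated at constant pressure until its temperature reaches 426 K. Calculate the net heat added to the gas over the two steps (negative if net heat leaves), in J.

-28800 J

T₁ = P₁V₁/(nR) = 499×43.4/(4.07×8.314) = 640 K.
Step 1 — Isochoric: V stays 43.4 L; P/T = const ⇒ T₂ = 206 K, P₂ = 161 kPa.
W = 0 (no volume change).
ΔU = nCvΔT = 4.07×41.6×(206−640) = -73300 J.
Q = ΔU = -73300 J.
State after step 1: P = 161 kPa, V = 43.4 L, T = 206 K.
Step 2 — Isobaric: P stays 161 kPa; V/T = const ⇒ T₂ = 426 K, V₂ = 89.5 L.
W = PΔV = 161×(89.5−43.4) kPa·L = 7430 J.
ΔU = nCvΔT = 4.07×41.6×(426−206) = 37100 J.
Q = ΔU + W = nCpΔT = 44600 J.
Net over both steps: W = 7430 J, Q = -28800 J, ΔU = -36200 J.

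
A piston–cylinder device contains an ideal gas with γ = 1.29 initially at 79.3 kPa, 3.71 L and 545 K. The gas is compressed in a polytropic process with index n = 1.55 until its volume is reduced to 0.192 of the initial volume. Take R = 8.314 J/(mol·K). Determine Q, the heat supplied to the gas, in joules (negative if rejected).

709 J

n = P₁V₁/(RT₁) = 79.3×3.71/(8.314×545) = 0.0649 mol.
Polytropic n=1.55: T₂ = T₁(V₁/V₂)^(n−1) = 545×(5.21)^0.55 = 1350 K; P₂ = P₁(V₁/V₂)^n = 1020 kPa.
W = (P₁V₁−P₂V₂)/(n−1) = (79.3×3.71−1020×0.712)/0.55 = -791 J.
ΔU = nCvΔT = 0.0649×28.7×(1350−545) = 1500 J.
Q = ΔU + W = 709 J.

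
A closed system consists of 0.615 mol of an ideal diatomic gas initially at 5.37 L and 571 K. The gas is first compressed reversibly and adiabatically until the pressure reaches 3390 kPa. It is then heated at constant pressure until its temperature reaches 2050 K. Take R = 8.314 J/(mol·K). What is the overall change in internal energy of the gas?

18900 J

P₁ = nRT₁/V₁ = 0.615×8.314×571/5.37 = 544 kPa.
Step 1 — Adiabatic: T₂/T₁ = (P₂/P₁)^((γ−1)/γ) ⇒ T₂ = 571×(6.24)^0.286 = 963 K; V₂ = 1.45 L.
ΔU = nCvΔT = 0.615×20.8×(963−571) = 5010 J.
Q = 0 for an adiabatic process, so W = −ΔU = -5010 J.
State after step 1: P = 3390 kPa, V = 1.45 L, T = 963 K.
Step 2 — Isobaric: P stays 3390 kPa; V/T = const ⇒ T₂ = 2050 K, V₂ = 3.09 L.
W = PΔV = 3390×(3.09−1.45) kPa·L = 5560 J.
ΔU = nCvΔT = 0.615×20.8×(2050−963) = 13900 J.
Q = ΔU + W = nCpΔT = 19400 J.
Net over both steps: W = 543 J, Q = 19400 J, ΔU = 18900 J.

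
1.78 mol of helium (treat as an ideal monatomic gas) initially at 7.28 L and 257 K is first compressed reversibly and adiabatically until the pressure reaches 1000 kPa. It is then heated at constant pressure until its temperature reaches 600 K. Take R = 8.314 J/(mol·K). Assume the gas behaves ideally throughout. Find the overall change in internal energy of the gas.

7610 J

P₁ = nRT₁/V₁ = 1.78×8.314×257/7.28 = 522 kPa.
Step 1 — Adiabatic: T₂/T₁ = (P₂/P₁)^((γ−1)/γ) ⇒ T₂ = 257×(1.91)^0.400 = 333 K; V₂ = 4.93 L.
ΔU = nCvΔT = 1.78×12.5×(333−257) = 1690 J.
Q = 0 for an adiabatic process, so W = −ΔU = -1690 J.
State after step 1: P = 1000 kPa, V = 4.93 L, T = 333 K.
Step 2 — Isobaric: P stays 1000 kPa; V/T = const ⇒ T₂ = 600 K, V₂ = 8.88 L.
W = PΔV = 1000×(8.88−4.93) kPa·L = 3950 J.
ΔU = nCvΔT = 1.78×12.5×(600−333) = 5920 J.
Q = ΔU + W = nCpΔT = 9870 J.
Net over both steps: W = 2260 J, Q = 9870 J, ΔU = 7610 J.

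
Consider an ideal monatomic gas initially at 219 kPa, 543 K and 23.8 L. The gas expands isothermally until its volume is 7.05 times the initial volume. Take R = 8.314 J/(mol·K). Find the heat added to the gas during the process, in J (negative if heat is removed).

10200 J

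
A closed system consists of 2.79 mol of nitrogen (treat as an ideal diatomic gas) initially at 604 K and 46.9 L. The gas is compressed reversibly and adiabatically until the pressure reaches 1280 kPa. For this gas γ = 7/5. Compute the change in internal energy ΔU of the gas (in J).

18100 J

P₁ = nRT₁/V₁ = 2.79×8.314×604/46.9 = 299 kPa.
Adiabatic: T₂/T₁ = (P₂/P₁)^((γ−1)/γ) ⇒ T₂ = 604×(4.28)^0.286 = 915 K; V₂ = 16.6 L.
For an ideal gas ΔU = nCvΔT with Cv = (5/2)R = 20.8 J/(mol·K).
ΔU = 2.79×20.8×(915−604) = 18100 J.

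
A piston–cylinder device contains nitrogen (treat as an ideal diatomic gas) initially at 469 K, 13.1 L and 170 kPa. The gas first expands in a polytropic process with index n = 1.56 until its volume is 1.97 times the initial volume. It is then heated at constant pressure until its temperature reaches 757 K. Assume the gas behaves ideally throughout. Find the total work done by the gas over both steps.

n = P₁V₁/(RT₁) = 170×13.1/(8.314×469) = 0.571 mol.
Step 1 — Polytropic n=1.56: T₂ = T₁(V₁/V₂)^(n−1) = 469×(0.508)^0.56 = 321 K; P₂ = P₁(V₁/V₂)^n = 59.0 kPa.
W = (P₁V₁−P₂V₂)/(n−1) = (170×13.1−59.0×25.8)/0.56 = 1260 J.
ΔU = nCvΔT = 0.571×20.8×(321−469) = -1760 J.
Q = ΔU + W = -503 J.
State after step 1: P = 59.0 kPa, V = 25.8 L, T = 321 K.
Step 2 — Isobaric: P stays 59.0 kPa; V/T = const ⇒ T₂ = 757 K, V₂ = 60.9 L.
W = PΔV = 59.0×(60.9−25.8) kPa·L = 2070 J.
ΔU = nCvΔT = 0.571×20.8×(757−321) = 5180 J.
Q = ΔU + W = nCpΔT = 7250 J.
Net over both steps: W = 3330 J, Q = 6750 J, ΔU = 3420 J.

3330 J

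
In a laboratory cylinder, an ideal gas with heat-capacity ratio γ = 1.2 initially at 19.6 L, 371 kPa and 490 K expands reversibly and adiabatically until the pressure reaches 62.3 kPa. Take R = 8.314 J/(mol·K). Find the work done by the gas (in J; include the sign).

n = P₁V₁/(RT₁) = 371×19.6/(8.314×490) = 1.78 mol.
Adiabatic: T₂/T₁ = (P₂/P₁)^((γ−1)/γ) ⇒ T₂ = 490×(0.168)^0.167 = 364 K; V₂ = 86.7 L.
ΔU = nCvΔT = 1.78×41.6×(364−490) = -9350 J.
Q = 0 for an adiabatic process, so W = −ΔU = 9350 J.

9350 J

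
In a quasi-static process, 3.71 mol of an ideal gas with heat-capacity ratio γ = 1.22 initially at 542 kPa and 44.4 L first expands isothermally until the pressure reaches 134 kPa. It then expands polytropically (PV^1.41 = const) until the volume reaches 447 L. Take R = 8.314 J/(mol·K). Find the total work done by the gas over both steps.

T₁ = P₁V₁/(nR) = 542×44.4/(3.71×8.314) = 780 K.
Step 1 — Isothermal: T stays 780 K; PV = const ⇒ V₂ = 180 L, P₂ = 134 kPa.
ΔU = 0 (ideal gas, T constant).
W = nRT ln(V₂/V₁) = 3.71×8.314×780×ln(4.04) = 33600 J.
Q = ΔU + W = 33600 J.
State after step 1: P = 134 kPa, V = 180 L, T = 780 K.
Step 2 — Polytropic n=1.41: T₂ = T₁(V₁/V₂)^(n−1) = 780×(0.402)^0.41 = 537 K; P₂ = P₁(V₁/V₂)^n = 37.0 kPa.
W = (P₁V₁−P₂V₂)/(n−1) = (134×180−37.0×447)/0.41 = 18300 J.
ΔU = nCvΔT = 3.71×37.8×(537−780) = -34100 J.
Q = ΔU + W = -15800 J.
Net over both steps: W = 51900 J, Q = 17800 J, ΔU = -34100 J.

51900 J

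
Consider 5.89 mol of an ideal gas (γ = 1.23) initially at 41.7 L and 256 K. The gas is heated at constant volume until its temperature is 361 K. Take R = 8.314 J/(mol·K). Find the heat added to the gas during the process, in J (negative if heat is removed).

22400 J

P₁ = nRT₁/V₁ = 5.89×8.314×256/41.7 = 301 kPa.
Isochoric: V stays 41.7 L; P/T = const ⇒ T₂ = 361 K, P₂ = 424 kPa.
W = 0 (no volume change).
ΔU = nCvΔT = 5.89×36.1×(361−256) = 22400 J.
Q = ΔU = 22400 J.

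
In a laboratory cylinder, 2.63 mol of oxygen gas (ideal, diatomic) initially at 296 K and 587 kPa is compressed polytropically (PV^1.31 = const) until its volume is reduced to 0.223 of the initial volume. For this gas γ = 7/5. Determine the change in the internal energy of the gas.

9580 J

V₁ = nRT₁/P₁ = 2.63×8.314×296/587 = 11.0 L.
Polytropic n=1.31: T₂ = T₁(V₁/V₂)^(n−1) = 296×(4.48)^0.31 = 471 K; P₂ = P₁(V₁/V₂)^n = 4190 kPa.
For an ideal gas ΔU = nCvΔT with Cv = (5/2)R = 20.8 J/(mol·K).
ΔU = 2.63×20.8×(471−296) = 9580 J.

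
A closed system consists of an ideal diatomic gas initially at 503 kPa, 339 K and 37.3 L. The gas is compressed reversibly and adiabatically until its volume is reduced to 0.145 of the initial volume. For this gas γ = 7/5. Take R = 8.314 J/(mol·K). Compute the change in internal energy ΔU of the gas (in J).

n = P₁V₁/(RT₁) = 503×37.3/(8.314×339) = 6.66 mol.
Adiabatic: TV^(γ−1) = const ⇒ T₂ = 339×(6.90)^0.400 = 734 K; PV^γ = const ⇒ P₂ = 7510 kPa.
For an ideal gas ΔU = nCvΔT with Cv = (5/2)R = 20.8 J/(mol·K).
ΔU = 6.66×20.8×(734−339) = 54600 J.

54600 J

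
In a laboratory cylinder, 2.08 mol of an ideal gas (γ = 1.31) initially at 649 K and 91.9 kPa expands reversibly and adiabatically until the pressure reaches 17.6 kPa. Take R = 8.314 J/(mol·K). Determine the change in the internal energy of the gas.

V₁ = nRT₁/P₁ = 2.08×8.314×649/91.9 = 122 L.
Adiabatic: T₂/T₁ = (P₂/P₁)^((γ−1)/γ) ⇒ T₂ = 649×(0.192)^0.237 = 439 K; V₂ = 431 L.
For an ideal gas ΔU = nCvΔT with Cv = R/(γ−1) = 26.8 J/(mol·K).
ΔU = 2.08×26.8×(439−649) = -11700 J.

-11700 J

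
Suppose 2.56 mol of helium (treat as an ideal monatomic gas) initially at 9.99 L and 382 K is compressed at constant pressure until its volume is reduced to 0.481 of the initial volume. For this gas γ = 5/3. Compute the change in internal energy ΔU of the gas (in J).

-6330 J

P₁ = nRT₁/V₁ = 2.56×8.314×382/9.99 = 814 kPa.
Isobaric: P stays 814 kPa; V/T = const ⇒ T₂ = 184 K, V₂ = 4.81 L.
For an ideal gas ΔU = nCvΔT with Cv = (3/2)R = 12.5 J/(mol·K).
ΔU = 2.56×12.5×(184−382) = -6330 J.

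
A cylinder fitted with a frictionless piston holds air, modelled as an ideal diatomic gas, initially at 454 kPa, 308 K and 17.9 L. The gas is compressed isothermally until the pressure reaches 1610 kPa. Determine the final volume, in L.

5.05 L

Isothermal: T stays 308 K; PV = const ⇒ V₂ = 5.05 L, P₂ = 1610 kPa.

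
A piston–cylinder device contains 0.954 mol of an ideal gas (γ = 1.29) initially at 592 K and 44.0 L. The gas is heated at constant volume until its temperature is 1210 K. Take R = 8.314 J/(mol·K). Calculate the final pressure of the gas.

P₁ = nRT₁/V₁ = 0.954×8.314×592/44.0 = 107 kPa.
Isochoric: V stays 44.0 L; P/T = const ⇒ T₂ = 1210 K, P₂ = 218 kPa.

218 kPa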